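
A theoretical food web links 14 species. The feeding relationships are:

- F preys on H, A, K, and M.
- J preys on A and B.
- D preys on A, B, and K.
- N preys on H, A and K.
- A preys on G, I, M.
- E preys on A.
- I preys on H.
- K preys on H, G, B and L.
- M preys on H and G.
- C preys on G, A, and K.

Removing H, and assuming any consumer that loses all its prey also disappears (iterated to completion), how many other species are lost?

1

Remove H.
Round 1: I (all prey gone) → extinct.
No further losses. Total secondary extinctions: 1.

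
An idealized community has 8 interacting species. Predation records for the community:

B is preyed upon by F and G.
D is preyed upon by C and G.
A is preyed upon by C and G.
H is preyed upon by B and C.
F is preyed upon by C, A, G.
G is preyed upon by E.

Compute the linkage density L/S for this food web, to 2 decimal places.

There are L = 12 links among S = 8 species.
L/S = 12/8 = 1.5000 ≈ 1.50.

L/S = 1.50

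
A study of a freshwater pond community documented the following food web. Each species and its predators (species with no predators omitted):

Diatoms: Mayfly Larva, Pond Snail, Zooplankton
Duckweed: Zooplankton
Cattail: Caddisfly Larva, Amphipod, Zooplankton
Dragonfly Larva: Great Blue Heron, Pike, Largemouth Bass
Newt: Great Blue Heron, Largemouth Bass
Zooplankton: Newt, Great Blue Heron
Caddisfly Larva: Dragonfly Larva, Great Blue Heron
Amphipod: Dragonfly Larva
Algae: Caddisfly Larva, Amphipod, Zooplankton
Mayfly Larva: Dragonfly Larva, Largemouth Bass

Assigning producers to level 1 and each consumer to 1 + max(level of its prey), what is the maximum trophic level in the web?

4

Producers (level 1): Algae, Cattail, Duckweed, Diatoms.
Algae → Zooplankton → Newt → Largemouth Bass gives Largemouth Bass level 4.
No species has a prey at level 4, so no species reaches level 5.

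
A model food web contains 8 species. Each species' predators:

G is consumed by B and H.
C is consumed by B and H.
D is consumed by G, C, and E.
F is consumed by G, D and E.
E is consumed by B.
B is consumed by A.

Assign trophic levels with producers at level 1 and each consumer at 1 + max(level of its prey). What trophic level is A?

Trophic level 5

F is a producer → level 1.
D eats F → level 2.
G eats D (level 2); other prey at levels: F 1 → level 3.
B eats G (level 3); other prey at levels: C 3, E 3 → level 4.
A eats B → level 5.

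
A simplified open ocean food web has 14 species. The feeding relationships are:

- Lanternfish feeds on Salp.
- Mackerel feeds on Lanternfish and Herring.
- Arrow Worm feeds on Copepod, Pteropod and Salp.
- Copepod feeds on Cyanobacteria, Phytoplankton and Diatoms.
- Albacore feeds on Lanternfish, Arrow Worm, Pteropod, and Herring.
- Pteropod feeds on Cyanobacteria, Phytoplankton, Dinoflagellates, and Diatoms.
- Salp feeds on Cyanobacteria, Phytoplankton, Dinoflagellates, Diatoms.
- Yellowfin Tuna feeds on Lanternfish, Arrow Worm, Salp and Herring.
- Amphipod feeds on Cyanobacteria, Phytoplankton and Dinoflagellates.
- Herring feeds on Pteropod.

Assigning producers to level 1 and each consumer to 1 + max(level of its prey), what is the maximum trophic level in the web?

4

Producers (level 1): Phytoplankton, Diatoms, Cyanobacteria, Dinoflagellates.
Phytoplankton → Salp → Lanternfish → Albacore gives Albacore level 4.
No species has a prey at level 4, so no species reaches level 5.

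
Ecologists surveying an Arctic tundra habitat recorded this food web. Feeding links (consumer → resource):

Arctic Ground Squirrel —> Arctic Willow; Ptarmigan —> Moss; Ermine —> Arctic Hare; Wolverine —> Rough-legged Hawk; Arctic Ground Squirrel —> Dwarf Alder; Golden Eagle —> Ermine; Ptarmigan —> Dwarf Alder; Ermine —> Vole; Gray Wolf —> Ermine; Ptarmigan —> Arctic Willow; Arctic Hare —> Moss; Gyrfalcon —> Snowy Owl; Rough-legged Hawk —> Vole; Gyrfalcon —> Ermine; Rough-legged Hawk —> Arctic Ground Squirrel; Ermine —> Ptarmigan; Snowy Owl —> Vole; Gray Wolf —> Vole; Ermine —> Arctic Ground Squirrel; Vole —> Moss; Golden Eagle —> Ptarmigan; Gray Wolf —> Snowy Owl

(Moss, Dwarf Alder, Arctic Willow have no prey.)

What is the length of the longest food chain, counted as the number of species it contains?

One longest chain: Dwarf Alder → Arctic Ground Squirrel → Ermine → Gray Wolf.
It has 4 species and 3 links.

4 species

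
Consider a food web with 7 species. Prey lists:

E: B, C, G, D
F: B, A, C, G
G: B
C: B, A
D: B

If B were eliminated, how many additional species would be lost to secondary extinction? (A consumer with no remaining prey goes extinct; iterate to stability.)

2

Remove B.
Round 1: G (all prey gone), D (all prey gone) → extinct.
No further losses. Total secondary extinctions: 2.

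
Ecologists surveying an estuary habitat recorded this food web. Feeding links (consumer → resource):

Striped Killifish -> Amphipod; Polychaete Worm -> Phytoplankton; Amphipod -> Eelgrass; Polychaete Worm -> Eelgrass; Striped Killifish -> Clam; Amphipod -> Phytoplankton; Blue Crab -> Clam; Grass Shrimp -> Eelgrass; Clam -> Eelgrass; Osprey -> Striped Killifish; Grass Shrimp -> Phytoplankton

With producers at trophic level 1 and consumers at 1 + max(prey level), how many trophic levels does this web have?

Producers (level 1): Eelgrass, Phytoplankton.
Eelgrass → Clam → Striped Killifish → Osprey gives Osprey level 4.
No species has a prey at level 4, so no species reaches level 5.

4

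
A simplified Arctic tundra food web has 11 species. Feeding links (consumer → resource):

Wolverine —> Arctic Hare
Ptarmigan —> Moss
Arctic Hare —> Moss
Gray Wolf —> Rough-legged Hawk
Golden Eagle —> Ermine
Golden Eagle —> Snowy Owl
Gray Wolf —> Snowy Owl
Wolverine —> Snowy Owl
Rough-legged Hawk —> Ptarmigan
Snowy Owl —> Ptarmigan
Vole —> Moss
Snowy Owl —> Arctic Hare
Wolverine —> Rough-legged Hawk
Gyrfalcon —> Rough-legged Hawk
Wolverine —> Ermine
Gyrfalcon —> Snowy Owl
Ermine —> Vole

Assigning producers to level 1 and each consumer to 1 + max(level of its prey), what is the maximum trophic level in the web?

Producers (level 1): Moss.
Moss → Ptarmigan → Snowy Owl → Gray Wolf gives Gray Wolf level 4.
No species has a prey at level 4, so no species reaches level 5.

4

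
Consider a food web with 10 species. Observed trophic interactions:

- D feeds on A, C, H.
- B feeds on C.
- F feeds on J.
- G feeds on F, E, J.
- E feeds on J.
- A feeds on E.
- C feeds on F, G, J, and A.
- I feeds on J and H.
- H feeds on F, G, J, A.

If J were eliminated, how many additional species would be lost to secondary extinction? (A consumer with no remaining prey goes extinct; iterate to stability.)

Remove J.
Round 1: F (all prey gone), E (all prey gone) → extinct.
Round 2: G (all prey gone), A (all prey gone) → extinct.
Round 3: C (all prey gone), H (all prey gone) → extinct.
Round 4: B (all prey gone), I (all prey gone), D (all prey gone) → extinct.
No further losses. Total secondary extinctions: 9.

9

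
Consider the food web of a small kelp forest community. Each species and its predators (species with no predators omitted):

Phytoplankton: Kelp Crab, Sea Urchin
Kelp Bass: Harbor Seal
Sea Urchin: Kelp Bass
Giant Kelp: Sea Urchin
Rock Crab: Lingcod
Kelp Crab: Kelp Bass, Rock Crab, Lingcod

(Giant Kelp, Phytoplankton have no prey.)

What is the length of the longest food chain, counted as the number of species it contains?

One longest chain: Phytoplankton → Kelp Crab → Kelp Bass → Harbor Seal.
It has 4 species and 3 links.

4 species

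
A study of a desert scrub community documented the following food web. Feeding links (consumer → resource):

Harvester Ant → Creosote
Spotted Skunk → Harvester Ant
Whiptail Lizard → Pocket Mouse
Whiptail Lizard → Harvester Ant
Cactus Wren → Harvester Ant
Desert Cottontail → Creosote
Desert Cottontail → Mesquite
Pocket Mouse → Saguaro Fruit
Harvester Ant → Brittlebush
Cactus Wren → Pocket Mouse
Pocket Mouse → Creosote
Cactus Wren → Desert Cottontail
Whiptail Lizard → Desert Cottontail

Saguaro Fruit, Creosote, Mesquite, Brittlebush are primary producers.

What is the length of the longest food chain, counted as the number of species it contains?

One longest chain: Creosote → Harvester Ant → Cactus Wren.
It has 3 species and 2 links.

3 species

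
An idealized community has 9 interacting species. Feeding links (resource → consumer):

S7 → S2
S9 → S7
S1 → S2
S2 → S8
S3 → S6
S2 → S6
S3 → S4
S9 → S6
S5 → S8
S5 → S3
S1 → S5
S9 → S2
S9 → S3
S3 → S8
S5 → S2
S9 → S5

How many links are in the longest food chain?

One longest chain: S9 → S5 → S3 → S8.
It has 4 species and 3 links.

3 links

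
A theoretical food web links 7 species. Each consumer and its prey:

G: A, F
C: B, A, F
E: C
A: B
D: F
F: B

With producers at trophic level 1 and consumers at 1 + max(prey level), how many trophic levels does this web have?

4

Producers (level 1): B.
B → A → C → E gives E level 4.
No species has a prey at level 4, so no species reaches level 5.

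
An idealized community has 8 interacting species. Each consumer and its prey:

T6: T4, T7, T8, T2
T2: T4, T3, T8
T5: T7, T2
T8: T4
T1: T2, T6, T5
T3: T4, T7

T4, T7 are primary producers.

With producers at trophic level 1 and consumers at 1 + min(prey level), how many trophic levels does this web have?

3

Producers (level 1): T4, T7.
Following each consumer down to its lowest-level prey: T4 → T2 → T1 (levels 1 through 3).
All prey of T1 (T2 2, T6 2, T5 2) are at level 2 or above, so T1 is at level 1 + 2 = 3.
Every consumer has at least one prey at level 2 or below, so none exceeds level 3.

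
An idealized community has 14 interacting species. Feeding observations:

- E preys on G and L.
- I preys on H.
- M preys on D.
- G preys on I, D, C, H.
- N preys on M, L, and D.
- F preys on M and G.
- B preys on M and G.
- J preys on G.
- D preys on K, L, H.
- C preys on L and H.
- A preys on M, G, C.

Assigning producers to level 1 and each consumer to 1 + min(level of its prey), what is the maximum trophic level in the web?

Producers (level 1): H, L, K.
Following each consumer down to its lowest-level prey: H → C → A (levels 1 through 3).
All prey of A (C 2, G 2, M 3) are at level 2 or above, so A is at level 1 + 2 = 3.
Every consumer has at least one prey at level 2 or below, so none exceeds level 3.

3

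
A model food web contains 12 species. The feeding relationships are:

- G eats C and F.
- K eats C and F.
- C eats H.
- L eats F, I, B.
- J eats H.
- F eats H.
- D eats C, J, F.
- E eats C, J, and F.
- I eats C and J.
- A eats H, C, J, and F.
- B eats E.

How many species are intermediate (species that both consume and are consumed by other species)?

6

Intermediate species (has both prey and predators): F, C, J, I, E, B.
Count: 6.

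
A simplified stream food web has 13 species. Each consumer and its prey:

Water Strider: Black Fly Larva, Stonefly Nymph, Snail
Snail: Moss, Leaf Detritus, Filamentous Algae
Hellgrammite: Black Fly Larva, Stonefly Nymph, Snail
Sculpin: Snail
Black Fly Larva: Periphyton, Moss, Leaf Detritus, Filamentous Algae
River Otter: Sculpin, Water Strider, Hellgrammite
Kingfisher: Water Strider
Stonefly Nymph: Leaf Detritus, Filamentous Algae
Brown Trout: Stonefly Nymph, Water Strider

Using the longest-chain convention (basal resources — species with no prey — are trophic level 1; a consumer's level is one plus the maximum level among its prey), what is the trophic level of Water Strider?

Trophic level 3

Periphyton has no prey (basal) → level 1.
Black Fly Larva eats Periphyton (level 1); other prey at levels: Moss 1, Leaf Detritus 1, Filamentous Algae 1 → level 2.
Water Strider eats Black Fly Larva (level 2); other prey at levels: Stonefly Nymph 2, Snail 2 → level 3.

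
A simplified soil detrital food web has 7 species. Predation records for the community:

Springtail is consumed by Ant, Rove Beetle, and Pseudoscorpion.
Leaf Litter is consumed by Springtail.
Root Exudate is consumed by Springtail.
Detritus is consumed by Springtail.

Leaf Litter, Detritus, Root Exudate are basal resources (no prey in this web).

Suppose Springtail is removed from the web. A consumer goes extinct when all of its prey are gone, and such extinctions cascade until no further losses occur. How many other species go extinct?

Remove Springtail.
Round 1: Ant (all prey gone), Pseudoscorpion (all prey gone), Rove Beetle (all prey gone) → extinct.
No further losses. Total secondary extinctions: 3.

3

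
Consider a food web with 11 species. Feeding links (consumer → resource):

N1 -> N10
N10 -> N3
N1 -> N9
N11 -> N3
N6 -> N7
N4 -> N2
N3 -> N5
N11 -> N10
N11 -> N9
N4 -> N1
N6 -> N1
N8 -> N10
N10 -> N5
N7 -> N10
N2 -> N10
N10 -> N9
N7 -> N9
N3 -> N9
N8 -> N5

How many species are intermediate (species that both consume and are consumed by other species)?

Intermediate species (has both prey and predators): N3, N10, N1, N2, N7.
Count: 5.

5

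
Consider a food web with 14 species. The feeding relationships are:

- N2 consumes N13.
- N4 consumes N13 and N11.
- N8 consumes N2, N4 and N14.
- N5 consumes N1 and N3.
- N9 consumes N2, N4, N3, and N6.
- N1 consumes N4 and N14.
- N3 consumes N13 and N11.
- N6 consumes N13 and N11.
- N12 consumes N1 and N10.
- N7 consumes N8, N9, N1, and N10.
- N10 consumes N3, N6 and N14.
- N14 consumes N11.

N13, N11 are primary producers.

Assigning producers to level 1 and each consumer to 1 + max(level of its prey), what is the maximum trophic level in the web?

4

Producers (level 1): N13, N11.
N13 → N4 → N8 → N7 gives N7 level 4.
No species has a prey at level 4, so no species reaches level 5.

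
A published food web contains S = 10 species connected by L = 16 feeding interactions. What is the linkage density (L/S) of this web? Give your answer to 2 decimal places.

L/S = 1.60

There are L = 16 links among S = 10 species.
L/S = 16/10 = 1.6000 ≈ 1.60.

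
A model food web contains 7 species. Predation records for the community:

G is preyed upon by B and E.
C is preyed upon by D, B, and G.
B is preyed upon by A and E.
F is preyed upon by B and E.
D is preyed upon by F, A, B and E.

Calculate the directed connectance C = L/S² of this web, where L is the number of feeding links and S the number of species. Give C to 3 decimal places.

The web has S = 7 species and L = 13 feeding links.
C = L / S² = 13 / 49 = 0.2653 ≈ 0.265.

C = 0.265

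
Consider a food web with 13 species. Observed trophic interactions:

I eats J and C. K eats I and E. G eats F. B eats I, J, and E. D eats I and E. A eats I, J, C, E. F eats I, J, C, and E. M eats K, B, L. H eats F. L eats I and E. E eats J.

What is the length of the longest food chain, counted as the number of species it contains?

One longest chain: J → I → L → M.
It has 4 species and 3 links.

4 species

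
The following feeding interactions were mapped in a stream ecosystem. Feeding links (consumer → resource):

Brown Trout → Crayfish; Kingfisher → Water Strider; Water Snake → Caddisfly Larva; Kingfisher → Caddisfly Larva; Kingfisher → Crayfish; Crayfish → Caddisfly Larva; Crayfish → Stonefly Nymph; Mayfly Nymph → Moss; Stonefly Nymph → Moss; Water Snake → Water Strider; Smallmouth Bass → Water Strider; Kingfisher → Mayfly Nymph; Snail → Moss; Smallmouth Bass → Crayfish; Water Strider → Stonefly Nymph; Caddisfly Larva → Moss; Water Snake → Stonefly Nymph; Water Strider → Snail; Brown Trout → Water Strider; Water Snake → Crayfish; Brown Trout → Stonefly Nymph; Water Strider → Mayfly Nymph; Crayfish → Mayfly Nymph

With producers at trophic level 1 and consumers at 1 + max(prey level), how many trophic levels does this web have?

Producers (level 1): Moss.
Moss → Snail → Water Strider → Kingfisher gives Kingfisher level 4.
No species has a prey at level 4, so no species reaches level 5.

4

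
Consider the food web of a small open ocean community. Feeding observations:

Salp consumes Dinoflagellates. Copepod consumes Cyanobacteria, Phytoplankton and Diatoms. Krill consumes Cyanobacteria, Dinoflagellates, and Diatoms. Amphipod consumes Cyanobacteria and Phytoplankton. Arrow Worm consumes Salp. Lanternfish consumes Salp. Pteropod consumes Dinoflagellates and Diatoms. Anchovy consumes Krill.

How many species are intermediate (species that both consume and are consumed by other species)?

Intermediate species (has both prey and predators): Krill, Salp.
Count: 2.

2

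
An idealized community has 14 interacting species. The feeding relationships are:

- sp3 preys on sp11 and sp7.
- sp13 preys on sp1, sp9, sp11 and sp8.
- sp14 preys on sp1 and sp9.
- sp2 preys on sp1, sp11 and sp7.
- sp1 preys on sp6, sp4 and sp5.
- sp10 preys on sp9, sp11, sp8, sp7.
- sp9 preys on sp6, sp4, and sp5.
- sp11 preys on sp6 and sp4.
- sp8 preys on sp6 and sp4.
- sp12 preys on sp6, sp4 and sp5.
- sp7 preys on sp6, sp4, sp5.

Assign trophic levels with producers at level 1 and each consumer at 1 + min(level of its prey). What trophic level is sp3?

Trophic level 3

sp4 is a producer → level 1.
sp7 eats sp4 → level 2.
sp3 eats sp7 → level 3.
No prey of sp3 is below level 2, so 3 is the minimum.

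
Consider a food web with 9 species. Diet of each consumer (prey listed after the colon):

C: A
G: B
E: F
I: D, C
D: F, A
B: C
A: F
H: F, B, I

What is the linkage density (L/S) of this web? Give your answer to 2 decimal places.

There are L = 12 links among S = 9 species.
L/S = 12/9 = 1.3333 ≈ 1.33.

L/S = 1.33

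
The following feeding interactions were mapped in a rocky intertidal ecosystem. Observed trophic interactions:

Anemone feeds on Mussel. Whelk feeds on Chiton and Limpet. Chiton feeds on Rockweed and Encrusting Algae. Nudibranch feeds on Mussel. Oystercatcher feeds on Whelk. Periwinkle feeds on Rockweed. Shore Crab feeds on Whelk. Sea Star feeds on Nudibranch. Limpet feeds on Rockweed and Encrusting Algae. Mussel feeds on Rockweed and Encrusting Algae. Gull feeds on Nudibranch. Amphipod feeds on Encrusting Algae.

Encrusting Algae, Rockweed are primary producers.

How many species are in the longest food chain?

One longest chain: Encrusting Algae → Limpet → Whelk → Oystercatcher.
It has 4 species and 3 links.

4 species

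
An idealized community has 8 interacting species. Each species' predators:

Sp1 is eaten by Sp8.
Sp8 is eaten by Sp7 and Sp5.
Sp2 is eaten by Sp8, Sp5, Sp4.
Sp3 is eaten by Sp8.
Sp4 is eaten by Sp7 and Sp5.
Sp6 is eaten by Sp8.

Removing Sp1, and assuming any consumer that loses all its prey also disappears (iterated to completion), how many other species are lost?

0

Remove Sp1.
Every predator of it retains at least one other prey: Sp8 still has Sp6, Sp3, Sp2.
No consumer loses all prey, so no secondary extinctions occur.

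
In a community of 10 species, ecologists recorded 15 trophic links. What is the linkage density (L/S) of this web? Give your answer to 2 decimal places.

L/S = 1.50

There are L = 15 links among S = 10 species.
L/S = 15/10 = 1.5000 ≈ 1.50.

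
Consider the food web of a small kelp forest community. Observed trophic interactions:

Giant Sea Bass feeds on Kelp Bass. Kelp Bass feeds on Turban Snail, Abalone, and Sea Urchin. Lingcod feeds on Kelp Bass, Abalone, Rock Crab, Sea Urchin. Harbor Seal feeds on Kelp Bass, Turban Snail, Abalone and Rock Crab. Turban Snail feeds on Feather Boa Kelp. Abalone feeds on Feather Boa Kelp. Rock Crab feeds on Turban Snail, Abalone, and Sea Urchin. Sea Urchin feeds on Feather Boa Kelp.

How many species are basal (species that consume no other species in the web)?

1

Basal species (no prey listed): Feather Boa Kelp.
Count: 1.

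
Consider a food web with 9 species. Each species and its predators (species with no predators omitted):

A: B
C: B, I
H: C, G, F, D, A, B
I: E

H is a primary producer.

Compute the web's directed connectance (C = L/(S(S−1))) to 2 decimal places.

The web has S = 9 species and L = 10 feeding links.
C = L / (S(S−1)) = 10 / 72 = 0.1389 ≈ 0.14.

C = 0.14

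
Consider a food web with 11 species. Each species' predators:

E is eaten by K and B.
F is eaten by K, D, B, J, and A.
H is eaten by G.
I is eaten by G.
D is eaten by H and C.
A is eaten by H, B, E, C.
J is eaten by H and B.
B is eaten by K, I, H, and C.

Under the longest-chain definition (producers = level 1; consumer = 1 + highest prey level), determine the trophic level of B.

Trophic level 4

F is a producer → level 1.
A eats F → level 2.
E eats A → level 3.
B eats E (level 3); other prey at levels: F 1, J 2, A 2 → level 4.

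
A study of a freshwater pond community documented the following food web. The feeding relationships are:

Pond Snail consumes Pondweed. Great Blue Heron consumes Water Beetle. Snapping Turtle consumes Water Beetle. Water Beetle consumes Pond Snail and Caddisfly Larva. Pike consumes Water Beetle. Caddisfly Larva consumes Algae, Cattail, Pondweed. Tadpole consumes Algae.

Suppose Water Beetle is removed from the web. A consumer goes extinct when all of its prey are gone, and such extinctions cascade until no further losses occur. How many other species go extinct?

Remove Water Beetle.
Round 1: Pike (all prey gone), Great Blue Heron (all prey gone), Snapping Turtle (all prey gone) → extinct.
No further losses. Total secondary extinctions: 3.

3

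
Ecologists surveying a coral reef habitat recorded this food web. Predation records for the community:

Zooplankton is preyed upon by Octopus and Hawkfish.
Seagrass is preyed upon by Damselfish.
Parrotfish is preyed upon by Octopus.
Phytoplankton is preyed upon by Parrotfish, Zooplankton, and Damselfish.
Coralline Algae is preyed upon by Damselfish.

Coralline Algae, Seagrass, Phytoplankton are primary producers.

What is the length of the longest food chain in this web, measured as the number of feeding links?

One longest chain: Phytoplankton → Zooplankton → Hawkfish.
It has 3 species and 2 links.

2 links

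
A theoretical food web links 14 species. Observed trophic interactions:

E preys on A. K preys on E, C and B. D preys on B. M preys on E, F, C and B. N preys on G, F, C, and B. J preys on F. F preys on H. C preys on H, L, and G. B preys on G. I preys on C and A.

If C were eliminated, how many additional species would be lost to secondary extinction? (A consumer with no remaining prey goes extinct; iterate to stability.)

Remove C.
Every predator of it retains at least one other prey: I still has A; K still has E, B; M still has E, B, F; N still has G, B, F.
No consumer loses all prey, so no secondary extinctions occur.

0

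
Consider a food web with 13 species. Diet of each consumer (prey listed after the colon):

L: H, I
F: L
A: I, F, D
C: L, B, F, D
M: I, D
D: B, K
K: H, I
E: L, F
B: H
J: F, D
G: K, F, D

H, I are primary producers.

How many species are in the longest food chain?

One longest chain: H → L → F → A.
It has 4 species and 3 links.

4 species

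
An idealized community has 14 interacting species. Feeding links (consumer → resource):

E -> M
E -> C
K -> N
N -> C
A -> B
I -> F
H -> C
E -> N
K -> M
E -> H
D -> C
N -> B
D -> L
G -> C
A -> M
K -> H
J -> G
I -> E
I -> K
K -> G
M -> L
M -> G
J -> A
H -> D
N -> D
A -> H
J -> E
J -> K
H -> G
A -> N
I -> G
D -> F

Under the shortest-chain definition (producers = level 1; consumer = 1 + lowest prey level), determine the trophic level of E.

Trophic level 2

C is a producer → level 1.
E eats C → level 2.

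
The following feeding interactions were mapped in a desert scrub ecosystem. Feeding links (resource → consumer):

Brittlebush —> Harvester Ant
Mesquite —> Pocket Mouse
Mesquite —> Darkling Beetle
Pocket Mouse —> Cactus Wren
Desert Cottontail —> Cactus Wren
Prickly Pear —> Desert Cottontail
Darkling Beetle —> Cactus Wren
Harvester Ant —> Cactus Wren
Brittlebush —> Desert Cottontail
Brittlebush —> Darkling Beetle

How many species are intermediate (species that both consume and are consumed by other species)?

Intermediate species (has both prey and predators): Darkling Beetle, Desert Cottontail, Pocket Mouse, Harvester Ant.
Count: 4.

4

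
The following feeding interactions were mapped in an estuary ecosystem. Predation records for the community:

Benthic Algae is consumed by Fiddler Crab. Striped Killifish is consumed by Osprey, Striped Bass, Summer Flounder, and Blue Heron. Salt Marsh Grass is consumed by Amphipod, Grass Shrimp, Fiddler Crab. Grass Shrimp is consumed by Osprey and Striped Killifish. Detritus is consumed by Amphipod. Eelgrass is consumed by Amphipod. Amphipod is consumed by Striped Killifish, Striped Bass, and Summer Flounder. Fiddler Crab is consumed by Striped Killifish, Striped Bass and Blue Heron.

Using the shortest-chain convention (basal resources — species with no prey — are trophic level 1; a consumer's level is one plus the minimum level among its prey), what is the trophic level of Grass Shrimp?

Trophic level 2

Salt Marsh Grass has no prey (basal) → level 1.
Grass Shrimp eats Salt Marsh Grass → level 2.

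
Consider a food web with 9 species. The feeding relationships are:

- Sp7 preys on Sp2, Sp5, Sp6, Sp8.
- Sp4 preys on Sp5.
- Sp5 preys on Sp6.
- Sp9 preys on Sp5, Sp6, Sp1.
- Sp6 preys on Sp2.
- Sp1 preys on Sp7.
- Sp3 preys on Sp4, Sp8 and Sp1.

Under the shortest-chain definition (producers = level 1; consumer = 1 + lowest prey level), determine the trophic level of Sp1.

Sp2 is a producer → level 1.
Sp7 eats Sp2 → level 2.
Sp1 eats Sp7 → level 3.
No prey of Sp1 is below level 2, so 3 is the minimum.

Trophic level 3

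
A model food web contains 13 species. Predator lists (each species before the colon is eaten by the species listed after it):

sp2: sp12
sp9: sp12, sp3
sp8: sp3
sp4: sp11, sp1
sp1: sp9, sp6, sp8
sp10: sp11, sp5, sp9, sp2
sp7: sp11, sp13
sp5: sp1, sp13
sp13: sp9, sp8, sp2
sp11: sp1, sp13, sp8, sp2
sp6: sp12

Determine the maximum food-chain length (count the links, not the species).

One longest chain: sp4 → sp11 → sp1 → sp6 → sp12.
It has 5 species and 4 links.

4 links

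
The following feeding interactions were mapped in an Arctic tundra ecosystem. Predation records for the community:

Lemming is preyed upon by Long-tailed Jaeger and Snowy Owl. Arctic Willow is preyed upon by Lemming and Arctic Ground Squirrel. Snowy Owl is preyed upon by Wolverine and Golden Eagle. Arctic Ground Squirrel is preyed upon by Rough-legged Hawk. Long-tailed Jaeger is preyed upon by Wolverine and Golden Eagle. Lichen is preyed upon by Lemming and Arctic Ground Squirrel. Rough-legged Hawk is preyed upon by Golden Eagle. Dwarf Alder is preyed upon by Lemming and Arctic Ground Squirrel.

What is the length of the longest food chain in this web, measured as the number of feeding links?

One longest chain: Arctic Willow → Lemming → Long-tailed Jaeger → Golden Eagle.
It has 4 species and 3 links.

3 links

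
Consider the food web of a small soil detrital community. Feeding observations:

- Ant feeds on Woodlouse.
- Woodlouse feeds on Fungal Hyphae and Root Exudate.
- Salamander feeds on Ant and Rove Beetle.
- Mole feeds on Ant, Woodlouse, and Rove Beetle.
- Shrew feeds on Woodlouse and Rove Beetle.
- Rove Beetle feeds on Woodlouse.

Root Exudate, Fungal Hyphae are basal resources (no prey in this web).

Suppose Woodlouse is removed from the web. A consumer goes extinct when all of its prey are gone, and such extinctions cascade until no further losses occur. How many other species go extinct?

5

Remove Woodlouse.
Round 1: Rove Beetle (all prey gone), Ant (all prey gone) → extinct.
Round 2: Shrew (all prey gone), Mole (all prey gone), Salamander (all prey gone) → extinct.
No further losses. Total secondary extinctions: 5.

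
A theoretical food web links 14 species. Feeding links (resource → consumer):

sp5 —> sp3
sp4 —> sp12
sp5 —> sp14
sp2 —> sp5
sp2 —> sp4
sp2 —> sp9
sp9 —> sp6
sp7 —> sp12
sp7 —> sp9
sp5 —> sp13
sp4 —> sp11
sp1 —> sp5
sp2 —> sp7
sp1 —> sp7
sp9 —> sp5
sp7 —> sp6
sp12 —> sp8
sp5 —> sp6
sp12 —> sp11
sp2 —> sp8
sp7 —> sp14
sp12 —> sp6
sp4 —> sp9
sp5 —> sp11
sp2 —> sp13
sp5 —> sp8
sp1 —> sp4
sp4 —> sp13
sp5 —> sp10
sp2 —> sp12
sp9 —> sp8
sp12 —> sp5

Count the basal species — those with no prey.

Basal species (no prey listed): sp1, sp2.
Count: 2.

2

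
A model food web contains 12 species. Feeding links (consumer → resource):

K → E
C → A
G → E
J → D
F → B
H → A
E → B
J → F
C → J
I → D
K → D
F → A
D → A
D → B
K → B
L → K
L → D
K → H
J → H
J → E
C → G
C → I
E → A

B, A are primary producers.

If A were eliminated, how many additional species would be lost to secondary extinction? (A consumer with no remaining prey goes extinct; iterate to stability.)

Remove A.
Round 1: H (all prey gone) → extinct.
No further losses. Total secondary extinctions: 1.

1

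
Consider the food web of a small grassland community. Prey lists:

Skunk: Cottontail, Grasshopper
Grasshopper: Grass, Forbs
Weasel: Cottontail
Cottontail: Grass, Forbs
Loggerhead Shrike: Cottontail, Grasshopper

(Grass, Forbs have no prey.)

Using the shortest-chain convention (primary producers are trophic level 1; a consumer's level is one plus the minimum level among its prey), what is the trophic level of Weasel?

Trophic level 3

Grass is a producer → level 1.
Cottontail eats Grass → level 2.
Weasel eats Cottontail → level 3.
No prey of Weasel is below level 2, so 3 is the minimum.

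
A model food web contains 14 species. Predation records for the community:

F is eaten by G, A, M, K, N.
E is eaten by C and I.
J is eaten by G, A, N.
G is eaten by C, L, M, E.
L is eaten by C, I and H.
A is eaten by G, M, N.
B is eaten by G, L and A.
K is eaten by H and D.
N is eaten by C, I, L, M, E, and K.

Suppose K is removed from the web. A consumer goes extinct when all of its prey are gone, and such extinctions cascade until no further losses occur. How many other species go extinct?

Remove K.
Round 1: D (all prey gone) → extinct.
No further losses. Total secondary extinctions: 1.

1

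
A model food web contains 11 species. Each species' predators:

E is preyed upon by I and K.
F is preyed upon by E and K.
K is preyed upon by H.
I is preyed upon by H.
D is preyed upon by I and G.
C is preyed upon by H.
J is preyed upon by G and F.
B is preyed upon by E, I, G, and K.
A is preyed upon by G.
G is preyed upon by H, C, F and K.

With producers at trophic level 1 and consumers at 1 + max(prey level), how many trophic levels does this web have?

Producers (level 1): J, B, A, D.
J → G → F → E → I → H gives H level 6.
No species has a prey at level 6, so no species reaches level 7.

6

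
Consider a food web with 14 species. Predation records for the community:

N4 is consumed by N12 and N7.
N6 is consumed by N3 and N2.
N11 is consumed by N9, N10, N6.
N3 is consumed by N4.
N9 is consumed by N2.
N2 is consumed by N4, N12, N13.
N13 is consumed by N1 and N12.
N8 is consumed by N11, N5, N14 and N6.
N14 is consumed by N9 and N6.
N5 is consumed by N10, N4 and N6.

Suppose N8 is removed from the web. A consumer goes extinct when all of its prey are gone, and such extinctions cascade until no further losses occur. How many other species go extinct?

13

Remove N8.
Round 1: N5 (all prey gone), N14 (all prey gone), N11 (all prey gone) → extinct.
Round 2: N10 (all prey gone), N9 (all prey gone), N6 (all prey gone) → extinct.
Round 3: N2 (all prey gone), N3 (all prey gone) → extinct.
Round 4: N4 (all prey gone), N13 (all prey gone) → extinct.
Round 5: N1 (all prey gone), N7 (all prey gone), N12 (all prey gone) → extinct.
No further losses. Total secondary extinctions: 13.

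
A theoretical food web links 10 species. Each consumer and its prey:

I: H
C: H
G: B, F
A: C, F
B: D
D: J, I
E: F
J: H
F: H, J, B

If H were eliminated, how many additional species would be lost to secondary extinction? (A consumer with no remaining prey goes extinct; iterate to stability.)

Remove H.
Round 1: J (all prey gone), C (all prey gone), I (all prey gone) → extinct.
Round 2: D (all prey gone) → extinct.
Round 3: B (all prey gone) → extinct.
Round 4: F (all prey gone) → extinct.
Round 5: E (all prey gone), G (all prey gone), A (all prey gone) → extinct.
No further losses. Total secondary extinctions: 9.

9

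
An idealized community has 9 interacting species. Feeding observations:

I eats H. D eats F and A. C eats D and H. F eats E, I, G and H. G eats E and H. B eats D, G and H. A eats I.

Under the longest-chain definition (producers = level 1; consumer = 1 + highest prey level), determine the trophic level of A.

H is a producer → level 1.
I eats H → level 2.
A eats I → level 3.

Trophic level 3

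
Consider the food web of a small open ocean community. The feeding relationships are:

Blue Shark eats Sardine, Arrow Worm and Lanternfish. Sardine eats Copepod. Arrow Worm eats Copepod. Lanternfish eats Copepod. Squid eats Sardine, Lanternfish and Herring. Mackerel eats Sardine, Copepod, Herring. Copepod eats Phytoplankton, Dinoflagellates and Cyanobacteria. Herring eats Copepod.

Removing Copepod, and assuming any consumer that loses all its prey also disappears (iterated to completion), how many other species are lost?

Remove Copepod.
Round 1: Arrow Worm (all prey gone), Lanternfish (all prey gone), Herring (all prey gone), Sardine (all prey gone) → extinct.
Round 2: Blue Shark (all prey gone), Squid (all prey gone), Mackerel (all prey gone) → extinct.
No further losses. Total secondary extinctions: 7.

7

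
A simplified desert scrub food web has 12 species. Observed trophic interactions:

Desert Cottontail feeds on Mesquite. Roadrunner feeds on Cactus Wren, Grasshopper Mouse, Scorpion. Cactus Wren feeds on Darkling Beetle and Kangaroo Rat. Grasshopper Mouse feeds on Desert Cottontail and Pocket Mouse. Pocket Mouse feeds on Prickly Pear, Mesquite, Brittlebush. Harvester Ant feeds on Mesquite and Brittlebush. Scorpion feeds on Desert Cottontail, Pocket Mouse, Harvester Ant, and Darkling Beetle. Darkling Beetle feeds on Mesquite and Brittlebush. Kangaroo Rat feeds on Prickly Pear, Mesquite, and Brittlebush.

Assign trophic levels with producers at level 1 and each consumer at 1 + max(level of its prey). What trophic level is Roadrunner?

Trophic level 4

Mesquite is a producer → level 1.
Darkling Beetle eats Mesquite (level 1); other prey at levels: Brittlebush 1 → level 2.
Cactus Wren eats Darkling Beetle (level 2); other prey at levels: Kangaroo Rat 2 → level 3.
Roadrunner eats Cactus Wren (level 3); other prey at levels: Grasshopper Mouse 3, Scorpion 3 → level 4.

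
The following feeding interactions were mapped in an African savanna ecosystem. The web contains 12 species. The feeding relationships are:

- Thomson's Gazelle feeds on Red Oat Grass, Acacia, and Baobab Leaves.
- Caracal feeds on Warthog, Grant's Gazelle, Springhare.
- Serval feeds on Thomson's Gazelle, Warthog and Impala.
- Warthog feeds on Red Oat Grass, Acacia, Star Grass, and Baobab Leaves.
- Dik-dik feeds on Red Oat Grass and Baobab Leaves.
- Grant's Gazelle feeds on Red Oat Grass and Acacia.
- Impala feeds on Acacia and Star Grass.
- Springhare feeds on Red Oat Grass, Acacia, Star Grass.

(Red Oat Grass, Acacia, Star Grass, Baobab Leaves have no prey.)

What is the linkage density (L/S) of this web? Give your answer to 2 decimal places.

L/S = 1.83

There are L = 22 links among S = 12 species.
L/S = 22/12 = 1.8333 ≈ 1.83.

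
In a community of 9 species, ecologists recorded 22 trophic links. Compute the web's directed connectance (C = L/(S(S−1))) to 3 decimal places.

The web has S = 9 species and L = 22 feeding links.
C = L / (S(S−1)) = 22 / 72 = 0.3056 ≈ 0.306.

C = 0.306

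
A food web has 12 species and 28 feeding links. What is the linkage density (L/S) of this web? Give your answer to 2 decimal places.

There are L = 28 links among S = 12 species.
L/S = 28/12 = 2.3333 ≈ 2.33.

L/S = 2.33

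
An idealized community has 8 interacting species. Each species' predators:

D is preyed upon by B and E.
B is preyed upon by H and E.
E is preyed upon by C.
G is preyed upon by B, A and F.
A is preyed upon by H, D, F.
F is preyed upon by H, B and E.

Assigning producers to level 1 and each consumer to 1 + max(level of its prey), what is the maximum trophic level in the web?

Producers (level 1): G.
G → A → F → B → E → C gives C level 6.
No species has a prey at level 6, so no species reaches level 7.

6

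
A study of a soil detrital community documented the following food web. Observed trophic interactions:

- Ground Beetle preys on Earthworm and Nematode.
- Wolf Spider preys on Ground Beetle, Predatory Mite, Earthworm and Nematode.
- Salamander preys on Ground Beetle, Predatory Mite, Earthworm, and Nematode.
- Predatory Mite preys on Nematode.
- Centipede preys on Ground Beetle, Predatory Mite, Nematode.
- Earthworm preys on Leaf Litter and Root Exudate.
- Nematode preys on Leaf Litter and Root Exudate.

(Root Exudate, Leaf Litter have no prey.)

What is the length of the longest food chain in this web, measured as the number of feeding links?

3 links

One longest chain: Root Exudate → Nematode → Predatory Mite → Salamander.
It has 4 species and 3 links.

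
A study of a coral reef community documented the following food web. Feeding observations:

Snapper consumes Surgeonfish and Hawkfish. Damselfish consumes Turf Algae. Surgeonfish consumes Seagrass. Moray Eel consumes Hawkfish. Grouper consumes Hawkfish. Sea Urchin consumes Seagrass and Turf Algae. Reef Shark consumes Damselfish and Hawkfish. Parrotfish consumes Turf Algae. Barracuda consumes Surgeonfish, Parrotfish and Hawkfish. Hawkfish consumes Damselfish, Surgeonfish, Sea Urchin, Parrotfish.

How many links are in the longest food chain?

One longest chain: Turf Algae → Damselfish → Hawkfish → Snapper.
It has 4 species and 3 links.

3 links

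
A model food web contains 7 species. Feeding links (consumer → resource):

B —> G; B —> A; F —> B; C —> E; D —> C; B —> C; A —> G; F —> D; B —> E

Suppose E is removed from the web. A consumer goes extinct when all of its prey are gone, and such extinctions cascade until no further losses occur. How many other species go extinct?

Remove E.
Round 1: C (all prey gone) → extinct.
Round 2: D (all prey gone) → extinct.
No further losses. Total secondary extinctions: 2.

2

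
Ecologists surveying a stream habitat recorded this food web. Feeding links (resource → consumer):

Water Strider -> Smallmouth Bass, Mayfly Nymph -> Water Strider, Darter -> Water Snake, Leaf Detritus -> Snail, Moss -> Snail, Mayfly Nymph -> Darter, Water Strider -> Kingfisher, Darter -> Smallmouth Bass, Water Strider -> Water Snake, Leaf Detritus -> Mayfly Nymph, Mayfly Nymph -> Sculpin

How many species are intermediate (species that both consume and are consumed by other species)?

3

Intermediate species (has both prey and predators): Mayfly Nymph, Darter, Water Strider.
Count: 3.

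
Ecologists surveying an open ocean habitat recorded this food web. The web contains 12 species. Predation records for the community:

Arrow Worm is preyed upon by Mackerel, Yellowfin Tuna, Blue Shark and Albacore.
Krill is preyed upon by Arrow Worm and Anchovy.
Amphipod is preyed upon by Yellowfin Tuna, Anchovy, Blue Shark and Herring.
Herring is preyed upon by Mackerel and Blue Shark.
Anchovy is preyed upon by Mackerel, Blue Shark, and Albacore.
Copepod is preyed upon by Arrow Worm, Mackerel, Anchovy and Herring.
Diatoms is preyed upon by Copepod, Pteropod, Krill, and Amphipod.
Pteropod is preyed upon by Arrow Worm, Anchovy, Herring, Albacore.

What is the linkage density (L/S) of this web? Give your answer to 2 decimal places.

L/S = 2.25

There are L = 27 links among S = 12 species.
L/S = 27/12 = 2.2500 ≈ 2.25.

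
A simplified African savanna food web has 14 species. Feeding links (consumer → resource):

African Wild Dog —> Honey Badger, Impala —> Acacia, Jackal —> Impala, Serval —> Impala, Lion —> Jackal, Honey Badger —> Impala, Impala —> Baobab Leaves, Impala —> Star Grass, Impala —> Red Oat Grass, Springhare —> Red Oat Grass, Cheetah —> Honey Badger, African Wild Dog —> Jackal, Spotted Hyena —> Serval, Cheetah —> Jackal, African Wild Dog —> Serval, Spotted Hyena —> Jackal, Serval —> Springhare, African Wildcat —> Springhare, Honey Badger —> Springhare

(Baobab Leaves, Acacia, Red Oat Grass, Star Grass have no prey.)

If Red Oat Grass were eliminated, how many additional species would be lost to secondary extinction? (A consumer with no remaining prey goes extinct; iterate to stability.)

2

Remove Red Oat Grass.
Round 1: Springhare (all prey gone) → extinct.
Round 2: African Wildcat (all prey gone) → extinct.
No further losses. Total secondary extinctions: 2.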